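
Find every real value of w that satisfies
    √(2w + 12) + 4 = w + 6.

w = 2

Isolate the radical: √(2w + 12) = w + 2.
Square both sides: 2w + 12 = (w + 2)².
Expand and rearrange: w² + 2w - 8 = 0.
Solving gives w = 2 or w = -4.
Check each candidate in the original equation:
  w = 2: √(16) = 4, while w + 2 = 4 — valid.
  w = -4: √(4) = 2, while w + 2 = -2 — extraneous.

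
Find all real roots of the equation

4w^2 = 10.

Rearrange to standard form: 4w^2 - 10 = 0.
Discriminant: (0)^2 - 4*4*(-10) = 160.
Quadratic formula: w = (0 +/- sqrt(160)) / 8.
So w = sqrt(10)/2 ~= 1.5811 or w = -sqrt(10)/2 ~= -1.5811.

w = -1.5811 or w = 1.5811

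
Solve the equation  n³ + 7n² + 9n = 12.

Rearrange: n³ + 7n² + 9n - 12 = 0.
Possible rational roots are divisors of -12. Testing n = -4 gives 0, so (n + 4) is a factor.
Divide: n³ + 7n² + 9n - 12 = (n + 4)(n² + 3n - 3).
Apply the quadratic formula to n² + 3n - 3 = 0: n = (-3 ± √21)/2, i.e. n ≈ 0.7913 or n ≈ -3.7913.

n = -4 or n = -3.7913 or n = 0.7913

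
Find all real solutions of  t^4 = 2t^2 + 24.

t = -2.4495 or t = 2.4495

Let u = t^2. The equation becomes u^2 - 2u - 24 = 0.
Factor: (u - 6)(u + 4) = 0, so u = 6 or u = -4.
t^2 = 6 gives t = +/-sqrt(6) ~= +/-2.4495.
t^2 = -4 < 0 has no real solution.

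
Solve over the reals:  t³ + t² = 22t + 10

Rearrange: t³ + t² - 22t - 10 = 0.
Possible rational roots are divisors of -10. Testing t = -5 gives 0, so (t + 5) is a factor.
Divide: t³ + t² - 22t - 10 = (t + 5)(t² - 4t - 2).
Apply the quadratic formula to t² - 4t - 2 = 0: t = (4 ± √24)/2, i.e. t ≈ 4.4495 or t ≈ -0.4495.

t = -5 or t = -0.4495 or t = 4.4495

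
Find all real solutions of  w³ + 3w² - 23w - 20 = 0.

Possible rational roots are divisors of -20. Testing w = 4 gives 0, so (w - 4) is a factor.
Divide: w³ + 3w² - 23w - 20 = (w - 4)(w² + 7w + 5).
Apply the quadratic formula to w² + 7w + 5 = 0: w = (-7 ± √29)/2, i.e. w ≈ -0.8074 or w ≈ -6.1926.

w = -6.1926 or w = -0.8074 or w = 4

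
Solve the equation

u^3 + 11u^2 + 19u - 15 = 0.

u = -8.5826 or u = -3 or u = 0.5826

Possible rational roots are divisors of -15. Testing u = -3 gives 0, so (u + 3) is a factor.
Divide: u^3 + 11u^2 + 19u - 15 = (u + 3)(u^2 + 8u - 5).
Apply the quadratic formula to u^2 + 8u - 5 = 0: u = (-8 +/- sqrt(84))/2, i.e. u ~= 0.5826 or u ~= -8.5826.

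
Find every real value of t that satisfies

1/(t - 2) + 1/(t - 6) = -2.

Multiply both sides by (t - 2)(t - 6):
(t - 6) + (t - 2) = -2(t - 2)(t - 6).
Expand and collect terms: -2t² + 14t - 16 = 0.
By the quadratic formula, t = (-14 ± √68) / -4, so t ≈ 1.4384 or t ≈ 5.5616.
Neither value makes a denominator zero (t ≠ 2, t ≠ 6), so both are valid.

t = 1.4384 or t = 5.5616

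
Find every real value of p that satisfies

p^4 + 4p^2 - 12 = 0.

p = -1.4142 or p = 1.4142

Let u = p^2. The equation becomes u^2 + 4u - 12 = 0.
Factor: (u - 2)(u + 6) = 0, so u = 2 or u = -6.
p^2 = 2 gives p = +/-sqrt(2) ~= +/-1.4142.
p^2 = -6 < 0 has no real solution.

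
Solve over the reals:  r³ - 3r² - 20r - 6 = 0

r = -3 or r = -0.3166 or r = 6.3166

Possible rational roots are divisors of -6. Testing r = -3 gives 0, so (r + 3) is a factor.
Divide: r³ - 3r² - 20r - 6 = (r + 3)(r² - 6r - 2).
Apply the quadratic formula to r² - 6r - 2 = 0: r = (6 ± √44)/2, i.e. r ≈ 6.3166 or r ≈ -0.3166.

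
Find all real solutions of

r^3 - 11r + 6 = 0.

r = -3.5616 or r = 0.5616 or r = 3

Possible rational roots are divisors of 6. Testing r = 3 gives 0, so (r - 3) is a factor.
Divide: r^3 - 11r + 6 = (r - 3)(r^2 + 3r - 2).
Apply the quadratic formula to r^2 + 3r - 2 = 0: r = (-3 +/- sqrt(17))/2, i.e. r ~= 0.5616 or r ~= -3.5616.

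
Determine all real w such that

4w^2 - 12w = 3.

w = -0.2321 or w = 3.2321

Rearrange to standard form: 4w^2 - 12w - 3 = 0.
Discriminant: (-12)^2 - 4*4*(-3) = 192.
Quadratic formula: w = (12 +/- sqrt(192)) / 8.
So w = 3/2 + sqrt(3) ~= 3.2321 or w = 3/2 - sqrt(3) ~= -0.2321.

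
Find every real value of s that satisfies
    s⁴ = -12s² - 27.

Let u = s². The equation becomes u² + 12u + 27 = 0.
Factor: (u + 9)(u + 3) = 0, so u = -9 or u = -3.
s² = -9 < 0 has no real solution.
s² = -3 < 0 has no real solution.

No real solutions.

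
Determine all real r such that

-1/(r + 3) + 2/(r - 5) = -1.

Multiply both sides by (r + 3)(r - 5):
-(r - 5) + 2(r + 3) = -(r + 3)(r - 5).
Expand and collect terms: -r^2 + r + 4 = 0.
By the quadratic formula, r = (-1 +/- sqrt(17)) / -2, so r ~= -1.5616 or r ~= 2.5616.
Neither value makes a denominator zero (r != -3, r != 5), so both are valid.

r = -1.5616 or r = 2.5616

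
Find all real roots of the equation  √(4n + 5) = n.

Square both sides: 4n + 5 = (n)².
Expand and rearrange: n² - 4n - 5 = 0.
Solving gives n = 5 or n = -1.
Check each candidate in the original equation:
  n = 5: √(25) = 5, while n = 5 — valid.
  n = -1: √(1) = 1, while n = -1 — extraneous.

n = 5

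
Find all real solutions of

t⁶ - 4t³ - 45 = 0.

Let u = t³. The equation becomes u² - 4u - 45 = 0.
Factor: (u + 5)(u - 9) = 0, so u = -5 or u = 9.
t³ = -5 gives t = -∛(5) ≈ -1.71.
t³ = 9 gives t = ∛(9) ≈ 2.0801.

t = -1.71 or t = 2.0801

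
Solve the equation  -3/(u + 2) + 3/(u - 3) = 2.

Multiply both sides by (u + 2)(u - 3):
-3(u - 3) + 3(u + 2) = 2(u + 2)(u - 3).
Expand and collect terms: 2u² - 2u - 27 = 0.
By the quadratic formula, u = (2 ± √220) / 4, so u ≈ 4.2081 or u ≈ -3.2081.
Neither value makes a denominator zero (u ≠ -2, u ≠ 3), so both are valid.

u = -3.2081 or u = 4.2081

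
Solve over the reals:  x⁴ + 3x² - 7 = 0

x = -1.2415 or x = 1.2415

Let u = x². The equation becomes u² + 3u - 7 = 0.
By the quadratic formula, u = -3/2 + √(37)/2 or u = -√(37)/2 - 3/2.
x² = -3/2 + √(37)/2 gives x = ±√(-3/2 + √(37)/2) ≈ ±1.2415.
x² = -√(37)/2 - 3/2 < 0 has no real solution.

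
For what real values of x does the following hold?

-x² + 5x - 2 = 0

Discriminant: (5)² − 4·(-1)·(-2) = 17.
Quadratic formula: x = (-5 ± √17) / (-2).
So x = 5/2 - √(17)/2 ≈ 0.4384 or x = √(17)/2 + 5/2 ≈ 4.5616.

x = 0.4384 or x = 4.5616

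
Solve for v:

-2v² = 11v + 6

Rearrange to standard form: -2v² - 11v - 6 = 0.
Discriminant: (-11)² − 4·(-2)·(-6) = 73.
Quadratic formula: v = (11 ± √73) / (-4).
So v = -11/4 - √(73)/4 ≈ -4.886 or v = -11/4 + √(73)/4 ≈ -0.614.

v = -4.886 or v = -0.614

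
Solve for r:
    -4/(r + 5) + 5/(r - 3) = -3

r = -3.1736 or r = 0.8403

Multiply both sides by (r + 5)(r - 3):
-4(r - 3) + 5(r + 5) = -3(r + 5)(r - 3).
Expand and collect terms: -3r^2 - 7r + 8 = 0.
By the quadratic formula, r = (7 +/- sqrt(145)) / -6, so r ~= -3.1736 or r ~= 0.8403.
Neither value makes a denominator zero (r != -5, r != 3), so both are valid.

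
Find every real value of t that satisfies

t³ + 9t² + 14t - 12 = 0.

Possible rational roots are divisors of -12. Testing t = -3 gives 0, so (t + 3) is a factor.
Divide: t³ + 9t² + 14t - 12 = (t + 3)(t² + 6t - 4).
Apply the quadratic formula to t² + 6t - 4 = 0: t = (-6 ± √52)/2, i.e. t ≈ 0.6056 or t ≈ -6.6056.

t = -6.6056 or t = -3 or t = 0.6056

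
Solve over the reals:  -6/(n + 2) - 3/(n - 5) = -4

Multiply both sides by (n + 2)(n - 5):
-6(n - 5) - 3(n + 2) = -4(n + 2)(n - 5).
Expand and collect terms: -4n^2 + 21n + 16 = 0.
By the quadratic formula, n = (-21 +/- sqrt(697)) / -8, so n ~= -0.6751 or n ~= 5.9251.
Neither value makes a denominator zero (n != -2, n != 5), so both are valid.

n = -0.6751 or n = 5.9251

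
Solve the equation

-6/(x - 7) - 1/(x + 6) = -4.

x = -5.7763 or x = 8.5263

Multiply both sides by (x - 7)(x + 6):
-6(x + 6) - (x - 7) = -4(x - 7)(x + 6).
Expand and collect terms: -4x^2 + 11x + 197 = 0.
By the quadratic formula, x = (-11 +/- sqrt(3273)) / -8, so x ~= -5.7763 or x ~= 8.5263.
Neither value makes a denominator zero (x != 7, x != -6), so both are valid.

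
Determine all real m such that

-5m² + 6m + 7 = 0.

m = -0.7266 or m = 1.9266

Discriminant: (6)² − 4·(-5)·7 = 176.
Quadratic formula: m = (-6 ± √176) / (-10).
So m = 3/5 - 2·√(11)/5 ≈ -0.7266 or m = 3/5 + 2·√(11)/5 ≈ 1.9266.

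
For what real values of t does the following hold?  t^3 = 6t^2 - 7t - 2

Rearrange: t^3 - 6t^2 + 7t + 2 = 0.
Possible rational roots are divisors of 2. Testing t = 2 gives 0, so (t - 2) is a factor.
Divide: t^3 - 6t^2 + 7t + 2 = (t - 2)(t^2 - 4t - 1).
Apply the quadratic formula to t^2 - 4t - 1 = 0: t = (4 +/- sqrt(20))/2, i.e. t ~= 4.2361 or t ~= -0.2361.

t = -0.2361 or t = 2 or t = 4.2361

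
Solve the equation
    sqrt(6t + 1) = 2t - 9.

t = 8

Square both sides: 6t + 1 = (2t - 9)^2.
Expand and rearrange: 4t^2 - 42t + 80 = 0.
Solving gives t = 8 or t = 2.5.
Check each candidate in the original equation:
  t = 8: sqrt(49) = 7, while 2t - 9 = 7 — valid.
  t = 2.5: sqrt(16) = 4, while 2t - 9 = -4 — extraneous.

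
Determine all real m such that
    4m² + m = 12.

m = -1.8616 or m = 1.6116

Rearrange to standard form: 4m² + m - 12 = 0.
Discriminant: (1)² − 4·4·(-12) = 193.
Quadratic formula: m = (-1 ± √193) / 8.
So m = -1/8 + √(193)/8 ≈ 1.6116 or m = -√(193)/8 - 1/8 ≈ -1.8616.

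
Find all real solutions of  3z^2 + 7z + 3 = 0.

z = -1.7676 or z = -0.5657

Discriminant: (7)^2 - 4*3*3 = 13.
Quadratic formula: z = (-7 +/- sqrt(13)) / 6.
So z = -7/6 + sqrt(13)/6 ~= -0.5657 or z = -7/6 - sqrt(13)/6 ~= -1.7676.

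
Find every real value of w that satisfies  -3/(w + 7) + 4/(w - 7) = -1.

Multiply both sides by (w + 7)(w - 7):
-3(w - 7) + 4(w + 7) = -(w + 7)(w - 7).
Expand and collect terms: -w² - w = 0.
Factor or apply the quadratic formula: w = -1 or w = 0.
Neither value makes a denominator zero (w ≠ -7, w ≠ 7), so both are valid.

w = -1 or w = 0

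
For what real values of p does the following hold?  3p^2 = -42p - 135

Bring every term to one side: 3p^2 + 42p + 135 = 0.
Factor: 3(p + 9)(p + 5) = 0.
So p = -9 or p = -5.

p = -9 or p = -5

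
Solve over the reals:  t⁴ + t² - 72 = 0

t = -2.8284 or t = 2.8284

Let u = t². The equation becomes u² + u - 72 = 0.
Factor: (u + 9)(u - 8) = 0, so u = -9 or u = 8.
t² = -9 < 0 has no real solution.
t² = 8 gives t = ±2·√(2) ≈ ±2.8284.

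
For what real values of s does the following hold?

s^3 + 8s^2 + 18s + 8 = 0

Possible rational roots are divisors of 8. Testing s = -4 gives 0, so (s + 4) is a factor.
Divide: s^3 + 8s^2 + 18s + 8 = (s + 4)(s^2 + 4s + 2).
Apply the quadratic formula to s^2 + 4s + 2 = 0: s = (-4 +/- sqrt(8))/2, i.e. s ~= -0.5858 or s ~= -3.4142.

s = -4 or s = -3.4142 or s = -0.5858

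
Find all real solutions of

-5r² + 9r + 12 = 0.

r = -0.8916 or r = 2.6916

Discriminant: (9)² − 4·(-5)·12 = 321.
Quadratic formula: r = (-9 ± √321) / (-10).
So r = 9/10 - √(321)/10 ≈ -0.8916 or r = 9/10 + √(321)/10 ≈ 2.6916.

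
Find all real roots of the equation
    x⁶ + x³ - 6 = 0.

x = -1.4422 or x = 1.2599

Let u = x³. The equation becomes u² + u - 6 = 0.
Factor: (u - 2)(u + 3) = 0, so u = 2 or u = -3.
x³ = 2 gives x = ∛(2) ≈ 1.2599.
x³ = -3 gives x = -∛(3) ≈ -1.4422.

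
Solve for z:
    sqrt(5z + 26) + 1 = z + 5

z = 2

Isolate the radical: sqrt(5z + 26) = z + 4.
Square both sides: 5z + 26 = (z + 4)^2.
Expand and rearrange: z^2 + 3z - 10 = 0.
Solving gives z = 2 or z = -5.
Check each candidate in the original equation:
  z = 2: sqrt(36) = 6, while z + 4 = 6 — valid.
  z = -5: sqrt(1) = 1, while z + 4 = -1 — extraneous.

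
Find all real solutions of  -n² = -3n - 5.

n = -1.1926 or n = 4.1926

Rearrange to standard form: -n² + 3n + 5 = 0.
Discriminant: (3)² − 4·(-1)·5 = 29.
Quadratic formula: n = (-3 ± √29) / (-2).
So n = 3/2 - √(29)/2 ≈ -1.1926 or n = 3/2 + √(29)/2 ≈ 4.1926.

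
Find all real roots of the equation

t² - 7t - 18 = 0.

t = -2 or t = 9

Factor: (t - 9)(t + 2) = 0.
So t = 9 or t = -2.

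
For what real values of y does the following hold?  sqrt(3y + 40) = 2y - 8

Square both sides: 3y + 40 = (2y - 8)^2.
Expand and rearrange: 4y^2 - 35y + 24 = 0.
Solving gives y = 8 or y = 0.75.
Check each candidate in the original equation:
  y = 8: sqrt(64) = 8, while 2y - 8 = 8 — valid.
  y = 0.75: sqrt(42.25) = 6.5, while 2y - 8 = -6.5 — extraneous.

y = 8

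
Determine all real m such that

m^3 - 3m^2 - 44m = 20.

Rearrange: m^3 - 3m^2 - 44m - 20 = 0.
Possible rational roots are divisors of -20. Testing m = -5 gives 0, so (m + 5) is a factor.
Divide: m^3 - 3m^2 - 44m - 20 = (m + 5)(m^2 - 8m - 4).
Apply the quadratic formula to m^2 - 8m - 4 = 0: m = (8 +/- sqrt(80))/2, i.e. m ~= 8.4721 or m ~= -0.4721.

m = -5 or m = -0.4721 or m = 8.4721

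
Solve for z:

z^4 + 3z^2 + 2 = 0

No real solutions.

Let u = z^2. The equation becomes u^2 + 3u + 2 = 0.
Factor: (u + 2)(u + 1) = 0, so u = -2 or u = -1.
z^2 = -2 < 0 has no real solution.
z^2 = -1 < 0 has no real solution.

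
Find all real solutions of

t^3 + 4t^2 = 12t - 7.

t = -6.1401 or t = 1 or t = 1.1401

Rearrange: t^3 + 4t^2 - 12t + 7 = 0.
Possible rational roots are divisors of 7. Testing t = 1 gives 0, so (t - 1) is a factor.
Divide: t^3 + 4t^2 - 12t + 7 = (t - 1)(t^2 + 5t - 7).
Apply the quadratic formula to t^2 + 5t - 7 = 0: t = (-5 +/- sqrt(53))/2, i.e. t ~= 1.1401 or t ~= -6.1401.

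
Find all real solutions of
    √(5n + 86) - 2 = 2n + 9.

n = -1

Isolate the radical: √(5n + 86) = 2n + 11.
Square both sides: 5n + 86 = (2n + 11)².
Expand and rearrange: 4n² + 39n + 35 = 0.
Solving gives n = -1 or n = -8.75.
Check each candidate in the original equation:
  n = -1: √(81) = 9, while 2n + 11 = 9 — valid.
  n = -8.75: √(42.25) = 6.5, while 2n + 11 = -6.5 — extraneous.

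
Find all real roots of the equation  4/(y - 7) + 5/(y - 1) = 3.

y = 2.2984 or y = 8.7016

Multiply both sides by (y - 7)(y - 1):
4(y - 1) + 5(y - 7) = 3(y - 7)(y - 1).
Expand and collect terms: 3y^2 - 33y + 60 = 0.
By the quadratic formula, y = (33 +/- sqrt(369)) / 6, so y ~= 8.7016 or y ~= 2.2984.
Neither value makes a denominator zero (y != 7, y != 1), so both are valid.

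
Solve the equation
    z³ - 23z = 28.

z = -4 or z = -1.3166 or z = 5.3166

Rearrange: z³ - 23z - 28 = 0.
Possible rational roots are divisors of -28. Testing z = -4 gives 0, so (z + 4) is a factor.
Divide: z³ - 23z - 28 = (z + 4)(z² - 4z - 7).
Apply the quadratic formula to z² - 4z - 7 = 0: z = (4 ± √44)/2, i.e. z ≈ 5.3166 or z ≈ -1.3166.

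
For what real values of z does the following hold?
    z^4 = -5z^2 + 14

Let u = z^2. The equation becomes u^2 + 5u - 14 = 0.
Factor: (u - 2)(u + 7) = 0, so u = 2 or u = -7.
z^2 = 2 gives z = +/-sqrt(2) ~= +/-1.4142.
z^2 = -7 < 0 has no real solution.

z = -1.4142 or z = 1.4142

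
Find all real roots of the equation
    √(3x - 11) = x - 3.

x = 4 or x = 5

Square both sides: 3x - 11 = (x - 3)².
Expand and rearrange: x² - 9x + 20 = 0.
Solving gives x = 5 or x = 4.
Check each candidate in the original equation:
  x = 5: √(4) = 2, while x - 3 = 2 — valid.
  x = 4: √(1) = 1, while x - 3 = 1 — valid.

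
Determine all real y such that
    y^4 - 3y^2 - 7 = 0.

y = -2.1311 or y = 2.1311

Let u = y^2. The equation becomes u^2 - 3u - 7 = 0.
By the quadratic formula, u = 3/2 + sqrt(37)/2 or u = 3/2 - sqrt(37)/2.
y^2 = 3/2 + sqrt(37)/2 gives y = +/-sqrt(3/2 + sqrt(37)/2) ~= +/-2.1311.
y^2 = 3/2 - sqrt(37)/2 < 0 has no real solution.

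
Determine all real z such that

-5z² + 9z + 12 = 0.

z = -0.8916 or z = 2.6916

Discriminant: (9)² − 4·(-5)·12 = 321.
Quadratic formula: z = (-9 ± √321) / (-10).
So z = 9/10 - √(321)/10 ≈ -0.8916 or z = 9/10 + √(321)/10 ≈ 2.6916.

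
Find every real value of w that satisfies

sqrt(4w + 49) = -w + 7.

w = 0

Square both sides: 4w + 49 = (-w + 7)^2.
Expand and rearrange: w^2 - 18w = 0.
Solving gives w = 18 or w = 0.
Check each candidate in the original equation:
  w = 18: sqrt(121) = 11, while -w + 7 = -11 — extraneous.
  w = 0: sqrt(49) = 7, while -w + 7 = 7 — valid.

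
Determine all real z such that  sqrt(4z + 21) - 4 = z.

Isolate the radical: sqrt(4z + 21) = z + 4.
Square both sides: 4z + 21 = (z + 4)^2.
Expand and rearrange: z^2 + 4z - 5 = 0.
Solving gives z = 1 or z = -5.
Check each candidate in the original equation:
  z = 1: sqrt(25) = 5, while z + 4 = 5 — valid.
  z = -5: sqrt(1) = 1, while z + 4 = -1 — extraneous.

z = 1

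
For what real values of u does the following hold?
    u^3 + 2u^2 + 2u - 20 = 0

u = 2

Possible rational roots are divisors of -20. Testing u = 2 gives 0, so (u - 2) is a factor.
Divide: u^3 + 2u^2 + 2u - 20 = (u - 2)(u^2 + 4u + 10).
The quadratic u^2 + 4u + 10 has discriminant -24 < 0, so no further real roots.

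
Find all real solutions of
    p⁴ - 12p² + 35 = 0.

p = -2.6458 or p = -2.2361 or p = 2.2361 or p = 2.6458

Let u = p². The equation becomes u² - 12u + 35 = 0.
Factor: (u - 5)(u - 7) = 0, so u = 5 or u = 7.
p² = 5 gives p = ±√(5) ≈ ±2.2361.
p² = 7 gives p = ±√(7) ≈ ±2.6458.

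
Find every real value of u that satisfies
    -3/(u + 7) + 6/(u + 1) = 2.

u = -8.0523 or u = 1.5523

Multiply both sides by (u + 7)(u + 1):
-3(u + 1) + 6(u + 7) = 2(u + 7)(u + 1).
Expand and collect terms: 2u² + 13u - 25 = 0.
By the quadratic formula, u = (-13 ± √369) / 4, so u ≈ 1.5523 or u ≈ -8.0523.
Neither value makes a denominator zero (u ≠ -7, u ≠ -1), so both are valid.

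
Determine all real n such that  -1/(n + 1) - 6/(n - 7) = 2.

n = -1.7604 or n = 4.2604

Multiply both sides by (n + 1)(n - 7):
-(n - 7) - 6(n + 1) = 2(n + 1)(n - 7).
Expand and collect terms: 2n² - 5n - 15 = 0.
By the quadratic formula, n = (5 ± √145) / 4, so n ≈ 4.2604 or n ≈ -1.7604.
Neither value makes a denominator zero (n ≠ -1, n ≠ 7), so both are valid.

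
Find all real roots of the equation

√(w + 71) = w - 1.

Square both sides: w + 71 = (w - 1)².
Expand and rearrange: w² - 3w - 70 = 0.
Solving gives w = 10 or w = -7.
Check each candidate in the original equation:
  w = 10: √(81) = 9, while w - 1 = 9 — valid.
  w = -7: √(64) = 8, while w - 1 = -8 — extraneous.

w = 10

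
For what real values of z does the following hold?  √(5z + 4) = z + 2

Square both sides: 5z + 4 = (z + 2)².
Expand and rearrange: z² - z = 0.
Solving gives z = 1 or z = 0.
Check each candidate in the original equation:
  z = 1: √(9) = 3, while z + 2 = 3 — valid.
  z = 0: √(4) = 2, while z + 2 = 2 — valid.

z = 0 or z = 1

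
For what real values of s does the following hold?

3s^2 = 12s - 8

Rearrange to standard form: 3s^2 - 12s + 8 = 0.
Discriminant: (-12)^2 - 4*3*8 = 48.
Quadratic formula: s = (12 +/- sqrt(48)) / 6.
So s = 2*sqrt(3)/3 + 2 ~= 3.1547 or s = 2 - 2*sqrt(3)/3 ~= 0.8453.

s = 0.8453 or s = 3.1547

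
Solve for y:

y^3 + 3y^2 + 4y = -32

Rearrange: y^3 + 3y^2 + 4y + 32 = 0.
Possible rational roots are divisors of 32. Testing y = -4 gives 0, so (y + 4) is a factor.
Divide: y^3 + 3y^2 + 4y + 32 = (y + 4)(y^2 - y + 8).
The quadratic y^2 - y + 8 has discriminant -31 < 0, so no further real roots.

y = -4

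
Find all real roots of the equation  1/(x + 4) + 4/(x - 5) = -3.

Multiply both sides by (x + 4)(x - 5):
(x - 5) + 4(x + 4) = -3(x + 4)(x - 5).
Expand and collect terms: -3x² - 2x + 49 = 0.
By the quadratic formula, x = (2 ± √592) / -6, so x ≈ -4.3885 or x ≈ 3.7218.
Neither value makes a denominator zero (x ≠ -4, x ≠ 5), so both are valid.

x = -4.3885 or x = 3.7218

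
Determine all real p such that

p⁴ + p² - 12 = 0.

p = -1.7321 or p = 1.7321

Let u = p². The equation becomes u² + u - 12 = 0.
Factor: (u + 4)(u - 3) = 0, so u = -4 or u = 3.
p² = -4 < 0 has no real solution.
p² = 3 gives p = ±√(3) ≈ ±1.7321.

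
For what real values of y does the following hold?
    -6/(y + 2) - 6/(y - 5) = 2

y = -6.1098 or y = 3.1098

Multiply both sides by (y + 2)(y - 5):
-6(y - 5) - 6(y + 2) = 2(y + 2)(y - 5).
Expand and collect terms: 2y^2 + 6y - 38 = 0.
By the quadratic formula, y = (-6 +/- sqrt(340)) / 4, so y ~= 3.1098 or y ~= -6.1098.
Neither value makes a denominator zero (y != -2, y != 5), so both are valid.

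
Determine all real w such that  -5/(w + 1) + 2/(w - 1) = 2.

w = -3 or w = 1.5

Multiply both sides by (w + 1)(w - 1):
-5(w - 1) + 2(w + 1) = 2(w + 1)(w - 1).
Expand and collect terms: 2w² + 3w - 9 = 0.
Factor or apply the quadratic formula: w = 1.5 or w = -3.
Neither value makes a denominator zero (w ≠ -1, w ≠ 1), so both are valid.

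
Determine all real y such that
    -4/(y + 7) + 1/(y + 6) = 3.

Multiply both sides by (y + 7)(y + 6):
-4(y + 6) + (y + 7) = 3(y + 7)(y + 6).
Expand and collect terms: 3y² + 42y + 143 = 0.
By the quadratic formula, y = (-42 ± √48) / 6, so y ≈ -5.8453 or y ≈ -8.1547.
Neither value makes a denominator zero (y ≠ -7, y ≠ -6), so both are valid.

y = -8.1547 or y = -5.8453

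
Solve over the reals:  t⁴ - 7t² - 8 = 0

Let u = t². The equation becomes u² - 7u - 8 = 0.
Factor: (u - 8)(u + 1) = 0, so u = 8 or u = -1.
t² = 8 gives t = ±2·√(2) ≈ ±2.8284.
t² = -1 < 0 has no real solution.

t = -2.8284 or t = 2.8284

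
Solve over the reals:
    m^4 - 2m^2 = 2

Let u = m^2. The equation becomes u^2 - 2u - 2 = 0.
By the quadratic formula, u = 1 + sqrt(3) or u = 1 - sqrt(3).
m^2 = 1 + sqrt(3) gives m = +/-sqrt(1 + sqrt(3)) ~= +/-1.6529.
m^2 = 1 - sqrt(3) < 0 has no real solution.

m = -1.6529 or m = 1.6529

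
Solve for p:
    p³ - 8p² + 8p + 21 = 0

Possible rational roots are divisors of 21. Testing p = 3 gives 0, so (p - 3) is a factor.
Divide: p³ - 8p² + 8p + 21 = (p - 3)(p² - 5p - 7).
Apply the quadratic formula to p² - 5p - 7 = 0: p = (5 ± √53)/2, i.e. p ≈ 6.1401 or p ≈ -1.1401.

p = -1.1401 or p = 3 or p = 6.1401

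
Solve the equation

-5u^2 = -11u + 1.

u = 0.095 or u = 2.105

Rearrange to standard form: -5u^2 + 11u - 1 = 0.
Discriminant: (11)^2 - 4*(-5)*(-1) = 101.
Quadratic formula: u = (-11 +/- sqrt(101)) / (-10).
So u = 11/10 - sqrt(101)/10 ~= 0.095 or u = sqrt(101)/10 + 11/10 ~= 2.105.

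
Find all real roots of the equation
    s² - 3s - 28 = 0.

s = -4 or s = 7

Factor: (s - 7)(s + 4) = 0.
So s = 7 or s = -4.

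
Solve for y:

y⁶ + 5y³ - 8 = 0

y = -1.8445 or y = 1.0843

Let u = y³. The equation becomes u² + 5u - 8 = 0.
By the quadratic formula, u = -5/2 + √(57)/2 or u = -√(57)/2 - 5/2.
y³ = -5/2 + √(57)/2 gives y = ∛(-5/2 + √(57)/2) ≈ 1.0843.
y³ = -√(57)/2 - 5/2 gives y = -∛(5/2 + √(57)/2) ≈ -1.8445.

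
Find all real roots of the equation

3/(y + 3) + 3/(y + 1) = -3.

y = -4.4142 or y = -1.5858

Multiply both sides by (y + 3)(y + 1):
3(y + 1) + 3(y + 3) = -3(y + 3)(y + 1).
Expand and collect terms: -3y^2 - 18y - 21 = 0.
By the quadratic formula, y = (18 +/- sqrt(72)) / -6, so y ~= -4.4142 or y ~= -1.5858.
Neither value makes a denominator zero (y != -3, y != -1), so both are valid.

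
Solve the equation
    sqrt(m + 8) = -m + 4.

Square both sides: m + 8 = (-m + 4)^2.
Expand and rearrange: m^2 - 9m + 8 = 0.
Solving gives m = 8 or m = 1.
Check each candidate in the original equation:
  m = 8: sqrt(16) = 4, while -m + 4 = -4 — extraneous.
  m = 1: sqrt(9) = 3, while -m + 4 = 3 — valid.

m = 1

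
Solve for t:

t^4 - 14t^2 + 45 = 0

Let u = t^2. The equation becomes u^2 - 14u + 45 = 0.
Factor: (u - 9)(u - 5) = 0, so u = 9 or u = 5.
t^2 = 9 gives t = +/-3.
t^2 = 5 gives t = +/-sqrt(5) ~= +/-2.2361.

t = -3 or t = -2.2361 or t = 2.2361 or t = 3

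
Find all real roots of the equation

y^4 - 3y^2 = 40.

Let u = y^2. The equation becomes u^2 - 3u - 40 = 0.
Factor: (u - 8)(u + 5) = 0, so u = 8 or u = -5.
y^2 = 8 gives y = +/-2*sqrt(2) ~= +/-2.8284.
y^2 = -5 < 0 has no real solution.

y = -2.8284 or y = 2.8284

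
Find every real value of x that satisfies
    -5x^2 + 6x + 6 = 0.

Discriminant: (6)^2 - 4*(-5)*6 = 156.
Quadratic formula: x = (-6 +/- sqrt(156)) / (-10).
So x = 3/5 - sqrt(39)/5 ~= -0.649 or x = 3/5 + sqrt(39)/5 ~= 1.849.

x = -0.649 or x = 1.849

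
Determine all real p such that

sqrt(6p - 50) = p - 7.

Square both sides: 6p - 50 = (p - 7)^2.
Expand and rearrange: p^2 - 20p + 99 = 0.
Solving gives p = 11 or p = 9.
Check each candidate in the original equation:
  p = 11: sqrt(16) = 4, while p - 7 = 4 — valid.
  p = 9: sqrt(4) = 2, while p - 7 = 2 — valid.

p = 9 or p = 11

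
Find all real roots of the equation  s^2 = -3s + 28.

s = -7 or s = 4

Bring every term to one side: s^2 + 3s - 28 = 0.
Factor: (s - 4)(s + 7) = 0.
So s = 4 or s = -7.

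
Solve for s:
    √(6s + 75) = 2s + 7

s = 1

Square both sides: 6s + 75 = (2s + 7)².
Expand and rearrange: 4s² + 22s - 26 = 0.
Solving gives s = 1 or s = -6.5.
Check each candidate in the original equation:
  s = 1: √(81) = 9, while 2s + 7 = 9 — valid.
  s = -6.5: √(36) = 6, while 2s + 7 = -6 — extraneous.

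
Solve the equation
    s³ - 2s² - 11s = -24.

Rearrange: s³ - 2s² - 11s + 24 = 0.
Possible rational roots are divisors of 24. Testing s = 3 gives 0, so (s - 3) is a factor.
Divide: s³ - 2s² - 11s + 24 = (s - 3)(s² + s - 8).
Apply the quadratic formula to s² + s - 8 = 0: s = (-1 ± √33)/2, i.e. s ≈ 2.3723 or s ≈ -3.3723.

s = -3.3723 or s = 2.3723 or s = 3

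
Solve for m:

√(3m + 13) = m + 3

Square both sides: 3m + 13 = (m + 3)².
Expand and rearrange: m² + 3m - 4 = 0.
Solving gives m = 1 or m = -4.
Check each candidate in the original equation:
  m = 1: √(16) = 4, while m + 3 = 4 — valid.
  m = -4: √(1) = 1, while m + 3 = -1 — extraneous.

m = 1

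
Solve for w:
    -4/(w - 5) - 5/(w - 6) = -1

Multiply both sides by (w - 5)(w - 6):
-4(w - 6) - 5(w - 5) = -(w - 5)(w - 6).
Expand and collect terms: -w² + 20w - 79 = 0.
By the quadratic formula, w = (-20 ± √84) / -2, so w ≈ 5.4174 or w ≈ 14.5826.
Neither value makes a denominator zero (w ≠ 5, w ≠ 6), so both are valid.

w = 5.4174 or w = 14.5826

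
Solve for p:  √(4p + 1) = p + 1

p = 0 or p = 2

Square both sides: 4p + 1 = (p + 1)².
Expand and rearrange: p² - 2p = 0.
Solving gives p = 2 or p = 0.
Check each candidate in the original equation:
  p = 2: √(9) = 3, while p + 1 = 3 — valid.
  p = 0: √(1) = 1, while p + 1 = 1 — valid.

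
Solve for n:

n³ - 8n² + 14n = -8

n = -0.4495 or n = 4 or n = 4.4495

Rearrange: n³ - 8n² + 14n + 8 = 0.
Possible rational roots are divisors of 8. Testing n = 4 gives 0, so (n - 4) is a factor.
Divide: n³ - 8n² + 14n + 8 = (n - 4)(n² - 4n - 2).
Apply the quadratic formula to n² - 4n - 2 = 0: n = (4 ± √24)/2, i.e. n ≈ 4.4495 or n ≈ -0.4495.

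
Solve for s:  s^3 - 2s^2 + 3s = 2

s = 1

Rearrange: s^3 - 2s^2 + 3s - 2 = 0.
Possible rational roots are divisors of -2. Testing s = 1 gives 0, so (s - 1) is a factor.
Divide: s^3 - 2s^2 + 3s - 2 = (s - 1)(s^2 - s + 2).
The quadratic s^2 - s + 2 has discriminant -7 < 0, so no further real roots.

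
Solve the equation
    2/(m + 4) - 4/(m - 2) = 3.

Multiply both sides by (m + 4)(m - 2):
2(m - 2) - 4(m + 4) = 3(m + 4)(m - 2).
Expand and collect terms: 3m² + 8m - 4 = 0.
By the quadratic formula, m = (-8 ± √112) / 6, so m ≈ 0.4305 or m ≈ -3.0972.
Neither value makes a denominator zero (m ≠ -4, m ≠ 2), so both are valid.

m = -3.0972 or m = 0.4305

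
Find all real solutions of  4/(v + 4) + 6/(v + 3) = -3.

v = -6.8081 or v = -3.5252

Multiply both sides by (v + 4)(v + 3):
4(v + 3) + 6(v + 4) = -3(v + 4)(v + 3).
Expand and collect terms: -3v^2 - 31v - 72 = 0.
By the quadratic formula, v = (31 +/- sqrt(97)) / -6, so v ~= -6.8081 or v ~= -3.5252.
Neither value makes a denominator zero (v != -4, v != -3), so both are valid.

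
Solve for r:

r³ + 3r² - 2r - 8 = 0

r = -2.5616 or r = -2 or r = 1.5616

Possible rational roots are divisors of -8. Testing r = -2 gives 0, so (r + 2) is a factor.
Divide: r³ + 3r² - 2r - 8 = (r + 2)(r² + r - 4).
Apply the quadratic formula to r² + r - 4 = 0: r = (-1 ± √17)/2, i.e. r ≈ 1.5616 or r ≈ -2.5616.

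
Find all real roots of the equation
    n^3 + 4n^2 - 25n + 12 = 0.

n = -7.5311 or n = 0.5311 or n = 3

Possible rational roots are divisors of 12. Testing n = 3 gives 0, so (n - 3) is a factor.
Divide: n^3 + 4n^2 - 25n + 12 = (n - 3)(n^2 + 7n - 4).
Apply the quadratic formula to n^2 + 7n - 4 = 0: n = (-7 +/- sqrt(65))/2, i.e. n ~= 0.5311 or n ~= -7.5311.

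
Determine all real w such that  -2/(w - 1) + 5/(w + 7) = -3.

w = -8.558 or w = 1.558

Multiply both sides by (w - 1)(w + 7):
-2(w + 7) + 5(w - 1) = -3(w - 1)(w + 7).
Expand and collect terms: -3w² - 21w + 40 = 0.
By the quadratic formula, w = (21 ± √921) / -6, so w ≈ -8.558 or w ≈ 1.558.
Neither value makes a denominator zero (w ≠ 1, w ≠ -7), so both are valid.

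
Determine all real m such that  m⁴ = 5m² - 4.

Let u = m². The equation becomes u² - 5u + 4 = 0.
Factor: (u - 4)(u - 1) = 0, so u = 4 or u = 1.
m² = 4 gives m = ±2.
m² = 1 gives m = ±1.

m = -2 or m = -1 or m = 1 or m = 2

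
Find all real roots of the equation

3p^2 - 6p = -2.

p = 0.4226 or p = 1.5774

Rearrange to standard form: 3p^2 - 6p + 2 = 0.
Discriminant: (-6)^2 - 4*3*2 = 12.
Quadratic formula: p = (6 +/- sqrt(12)) / 6.
So p = sqrt(3)/3 + 1 ~= 1.5774 or p = 1 - sqrt(3)/3 ~= 0.4226.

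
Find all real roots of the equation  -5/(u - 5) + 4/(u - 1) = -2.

u = -0.3642 or u = 6.8642

Multiply both sides by (u - 5)(u - 1):
-5(u - 1) + 4(u - 5) = -2(u - 5)(u - 1).
Expand and collect terms: -2u² + 13u + 5 = 0.
By the quadratic formula, u = (-13 ± √209) / -4, so u ≈ -0.3642 or u ≈ 6.8642.
Neither value makes a denominator zero (u ≠ 5, u ≠ 1), so both are valid.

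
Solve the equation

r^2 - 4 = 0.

r = -2 or r = 2

Factor: (r + 2)(r - 2) = 0.
So r = -2 or r = 2.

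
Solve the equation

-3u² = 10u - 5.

u = -3.7749 or u = 0.4415

Rearrange to standard form: -3u² - 10u + 5 = 0.
Discriminant: (-10)² − 4·(-3)·5 = 160.
Quadratic formula: u = (10 ± √160) / (-6).
So u = -2·√(10)/3 - 5/3 ≈ -3.7749 or u = -5/3 + 2·√(10)/3 ≈ 0.4415.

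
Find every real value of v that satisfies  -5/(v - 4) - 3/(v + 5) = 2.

Multiply both sides by (v - 4)(v + 5):
-5(v + 5) - 3(v - 4) = 2(v - 4)(v + 5).
Expand and collect terms: 2v^2 + 10v - 27 = 0.
By the quadratic formula, v = (-10 +/- sqrt(316)) / 4, so v ~= 1.9441 or v ~= -6.9441.
Neither value makes a denominator zero (v != 4, v != -5), so both are valid.

v = -6.9441 or v = 1.9441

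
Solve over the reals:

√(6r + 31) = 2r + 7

r = -1

Square both sides: 6r + 31 = (2r + 7)².
Expand and rearrange: 4r² + 22r + 18 = 0.
Solving gives r = -1 or r = -4.5.
Check each candidate in the original equation:
  r = -1: √(25) = 5, while 2r + 7 = 5 — valid.
  r = -4.5: √(4) = 2, while 2r + 7 = -2 — extraneous.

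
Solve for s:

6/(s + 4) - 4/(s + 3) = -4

s = -5 or s = -2.5

Multiply both sides by (s + 4)(s + 3):
6(s + 3) - 4(s + 4) = -4(s + 4)(s + 3).
Expand and collect terms: -4s² - 30s - 50 = 0.
Factor or apply the quadratic formula: s = -5 or s = -2.5.
Neither value makes a denominator zero (s ≠ -4, s ≠ -3), so both are valid.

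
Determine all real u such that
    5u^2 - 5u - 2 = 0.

u = -0.3062 or u = 1.3062

Discriminant: (-5)^2 - 4*5*(-2) = 65.
Quadratic formula: u = (5 +/- sqrt(65)) / 10.
So u = 1/2 + sqrt(65)/10 ~= 1.3062 or u = 1/2 - sqrt(65)/10 ~= -0.3062.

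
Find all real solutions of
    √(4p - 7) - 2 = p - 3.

p = 2 or p = 4

Isolate the radical: √(4p - 7) = p - 1.
Square both sides: 4p - 7 = (p - 1)².
Expand and rearrange: p² - 6p + 8 = 0.
Solving gives p = 4 or p = 2.
Check each candidate in the original equation:
  p = 4: √(9) = 3, while p - 1 = 3 — valid.
  p = 2: √(1) = 1, while p - 1 = 1 — valid.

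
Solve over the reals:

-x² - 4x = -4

Rearrange to standard form: -x² - 4x + 4 = 0.
Discriminant: (-4)² − 4·(-1)·4 = 32.
Quadratic formula: x = (4 ± √32) / (-2).
So x = -2·√(2) - 2 ≈ -4.8284 or x = -2 + 2·√(2) ≈ 0.8284.

x = -4.8284 or x = 0.8284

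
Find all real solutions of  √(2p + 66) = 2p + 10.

p = -1

Square both sides: 2p + 66 = (2p + 10)².
Expand and rearrange: 4p² + 38p + 34 = 0.
Solving gives p = -1 or p = -8.5.
Check each candidate in the original equation:
  p = -1: √(64) = 8, while 2p + 10 = 8 — valid.
  p = -8.5: √(49) = 7, while 2p + 10 = -7 — extraneous.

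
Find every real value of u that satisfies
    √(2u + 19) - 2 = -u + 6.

Isolate the radical: √(2u + 19) = -u + 8.
Square both sides: 2u + 19 = (-u + 8)².
Expand and rearrange: u² - 18u + 45 = 0.
Solving gives u = 15 or u = 3.
Check each candidate in the original equation:
  u = 15: √(49) = 7, while -u + 8 = -7 — extraneous.
  u = 3: √(25) = 5, while -u + 8 = 5 — valid.

u = 3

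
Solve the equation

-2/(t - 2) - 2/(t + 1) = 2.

Multiply both sides by (t - 2)(t + 1):
-2(t + 1) - 2(t - 2) = 2(t - 2)(t + 1).
Expand and collect terms: 2t^2 + 2t - 6 = 0.
By the quadratic formula, t = (-2 +/- sqrt(52)) / 4, so t ~= 1.3028 or t ~= -2.3028.
Neither value makes a denominator zero (t != 2, t != -1), so both are valid.

t = -2.3028 or t = 1.3028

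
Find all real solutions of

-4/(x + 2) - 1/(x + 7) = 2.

x = -7.7656 or x = -3.7344

Multiply both sides by (x + 2)(x + 7):
-4(x + 7) - (x + 2) = 2(x + 2)(x + 7).
Expand and collect terms: 2x^2 + 23x + 58 = 0.
By the quadratic formula, x = (-23 +/- sqrt(65)) / 4, so x ~= -3.7344 or x ~= -7.7656.
Neither value makes a denominator zero (x != -2, x != -7), so both are valid.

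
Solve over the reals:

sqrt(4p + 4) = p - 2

Square both sides: 4p + 4 = (p - 2)^2.
Expand and rearrange: p^2 - 8p = 0.
Solving gives p = 8 or p = 0.
Check each candidate in the original equation:
  p = 8: sqrt(36) = 6, while p - 2 = 6 — valid.
  p = 0: sqrt(4) = 2, while p - 2 = -2 — extraneous.

p = 8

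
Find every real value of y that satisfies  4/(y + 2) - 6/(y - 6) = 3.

y = 0 or y = 3.3333

Multiply both sides by (y + 2)(y - 6):
4(y - 6) - 6(y + 2) = 3(y + 2)(y - 6).
Expand and collect terms: 3y² - 10y = 0.
Factor or apply the quadratic formula: y = 3.3333 or y = 0.
Neither value makes a denominator zero (y ≠ -2, y ≠ 6), so both are valid.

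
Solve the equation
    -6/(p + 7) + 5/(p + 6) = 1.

p = -9.4495 or p = -4.5505

Multiply both sides by (p + 7)(p + 6):
-6(p + 6) + 5(p + 7) = (p + 7)(p + 6).
Expand and collect terms: p² + 14p + 43 = 0.
By the quadratic formula, p = (-14 ± √24) / 2, so p ≈ -4.5505 or p ≈ -9.4495.
Neither value makes a denominator zero (p ≠ -7, p ≠ -6), so both are valid.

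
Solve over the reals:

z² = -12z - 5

z = -11.5678 or z = -0.4322

Rearrange to standard form: z² + 12z + 5 = 0.
Discriminant: (12)² − 4·1·5 = 124.
Quadratic formula: z = (-12 ± √124) / 2.
So z = -6 + √(31) ≈ -0.4322 or z = -6 - √(31) ≈ -11.5678.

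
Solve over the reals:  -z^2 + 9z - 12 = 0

Discriminant: (9)^2 - 4*(-1)*(-12) = 33.
Quadratic formula: z = (-9 +/- sqrt(33)) / (-2).
So z = 9/2 - sqrt(33)/2 ~= 1.6277 or z = sqrt(33)/2 + 9/2 ~= 7.3723.

z = 1.6277 or z = 7.3723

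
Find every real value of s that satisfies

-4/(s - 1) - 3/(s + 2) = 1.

s = -7.6056 or s = -0.3944

Multiply both sides by (s - 1)(s + 2):
-4(s + 2) - 3(s - 1) = (s - 1)(s + 2).
Expand and collect terms: s^2 + 8s + 3 = 0.
By the quadratic formula, s = (-8 +/- sqrt(52)) / 2, so s ~= -0.3944 or s ~= -7.6056.
Neither value makes a denominator zero (s != 1, s != -2), so both are valid.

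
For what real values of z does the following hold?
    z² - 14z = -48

Bring every term to one side: z² - 14z + 48 = 0.
Factor: (z - 6)(z - 8) = 0.
So z = 6 or z = 8.

z = 6 or z = 8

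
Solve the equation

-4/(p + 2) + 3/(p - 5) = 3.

p = -3.1882 or p = 5.8549

Multiply both sides by (p + 2)(p - 5):
-4(p - 5) + 3(p + 2) = 3(p + 2)(p - 5).
Expand and collect terms: 3p^2 - 8p - 56 = 0.
By the quadratic formula, p = (8 +/- sqrt(736)) / 6, so p ~= 5.8549 or p ~= -3.1882.
Neither value makes a denominator zero (p != -2, p != 5), so both are valid.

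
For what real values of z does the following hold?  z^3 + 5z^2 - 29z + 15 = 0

Possible rational roots are divisors of 15. Testing z = 3 gives 0, so (z - 3) is a factor.
Divide: z^3 + 5z^2 - 29z + 15 = (z - 3)(z^2 + 8z - 5).
Apply the quadratic formula to z^2 + 8z - 5 = 0: z = (-8 +/- sqrt(84))/2, i.e. z ~= 0.5826 or z ~= -8.5826.

z = -8.5826 or z = 0.5826 or z = 3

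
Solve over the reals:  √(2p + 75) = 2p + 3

Square both sides: 2p + 75 = (2p + 3)².
Expand and rearrange: 4p² + 10p - 66 = 0.
Solving gives p = 3 or p = -5.5.
Check each candidate in the original equation:
  p = 3: √(81) = 9, while 2p + 3 = 9 — valid.
  p = -5.5: √(64) = 8, while 2p + 3 = -8 — extraneous.

p = 3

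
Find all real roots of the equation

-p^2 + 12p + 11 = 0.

Discriminant: (12)^2 - 4*(-1)*11 = 188.
Quadratic formula: p = (-12 +/- sqrt(188)) / (-2).
So p = 6 - sqrt(47) ~= -0.8557 or p = 6 + sqrt(47) ~= 12.8557.

p = -0.8557 or p = 12.8557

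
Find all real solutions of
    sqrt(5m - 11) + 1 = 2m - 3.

Isolate the radical: sqrt(5m - 11) = 2m - 4.
Square both sides: 5m - 11 = (2m - 4)^2.
Expand and rearrange: 4m^2 - 21m + 27 = 0.
Solving gives m = 3 or m = 2.25.
Check each candidate in the original equation:
  m = 3: sqrt(4) = 2, while 2m - 4 = 2 — valid.
  m = 2.25: sqrt(0.25) = 0.5, while 2m - 4 = 0.5 — valid.

m = 2.25 or m = 3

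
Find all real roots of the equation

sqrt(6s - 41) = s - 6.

Square both sides: 6s - 41 = (s - 6)^2.
Expand and rearrange: s^2 - 18s + 77 = 0.
Solving gives s = 11 or s = 7.
Check each candidate in the original equation:
  s = 11: sqrt(25) = 5, while s - 6 = 5 — valid.
  s = 7: sqrt(1) = 1, while s - 6 = 1 — valid.

s = 7 or s = 11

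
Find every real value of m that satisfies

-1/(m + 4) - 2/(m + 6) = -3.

m = -5.4574 or m = -3.5426

Multiply both sides by (m + 4)(m + 6):
-(m + 6) - 2(m + 4) = -3(m + 4)(m + 6).
Expand and collect terms: -3m^2 - 27m - 58 = 0.
By the quadratic formula, m = (27 +/- sqrt(33)) / -6, so m ~= -5.4574 or m ~= -3.5426.
Neither value makes a denominator zero (m != -4, m != -6), so both are valid.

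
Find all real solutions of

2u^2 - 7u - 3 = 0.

u = -0.386 or u = 3.886

Discriminant: (-7)^2 - 4*2*(-3) = 73.
Quadratic formula: u = (7 +/- sqrt(73)) / 4.
So u = 7/4 + sqrt(73)/4 ~= 3.886 or u = 7/4 - sqrt(73)/4 ~= -0.386.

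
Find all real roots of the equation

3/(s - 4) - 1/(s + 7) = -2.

Multiply both sides by (s - 4)(s + 7):
3(s + 7) - (s - 4) = -2(s - 4)(s + 7).
Expand and collect terms: -2s² - 8s + 31 = 0.
By the quadratic formula, s = (8 ± √312) / -4, so s ≈ -6.4159 or s ≈ 2.4159.
Neither value makes a denominator zero (s ≠ 4, s ≠ -7), so both are valid.

s = -6.4159 or s = 2.4159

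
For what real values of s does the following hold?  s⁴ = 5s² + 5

s = -2.4195 or s = 2.4195

Let u = s². The equation becomes u² - 5u - 5 = 0.
By the quadratic formula, u = 5/2 + 3·√(5)/2 or u = 5/2 - 3·√(5)/2.
s² = 5/2 + 3·√(5)/2 gives s = ±√(5/2 + 3·√(5)/2) ≈ ±2.4195.
s² = 5/2 - 3·√(5)/2 < 0 has no real solution.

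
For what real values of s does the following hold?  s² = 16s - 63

Bring every term to one side: s² - 16s + 63 = 0.
Factor: (s - 9)(s - 7) = 0.
So s = 9 or s = 7.

s = 7 or s = 9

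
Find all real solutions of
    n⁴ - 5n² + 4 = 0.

Let u = n². The equation becomes u² - 5u + 4 = 0.
Factor: (u - 4)(u - 1) = 0, so u = 4 or u = 1.
n² = 4 gives n = ±2.
n² = 1 gives n = ±1.

n = -2 or n = -1 or n = 1 or n = 2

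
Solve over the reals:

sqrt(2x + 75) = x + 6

Square both sides: 2x + 75 = (x + 6)^2.
Expand and rearrange: x^2 + 10x - 39 = 0.
Solving gives x = 3 or x = -13.
Check each candidate in the original equation:
  x = 3: sqrt(81) = 9, while x + 6 = 9 — valid.
  x = -13: sqrt(49) = 7, while x + 6 = -7 — extraneous.

x = 3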